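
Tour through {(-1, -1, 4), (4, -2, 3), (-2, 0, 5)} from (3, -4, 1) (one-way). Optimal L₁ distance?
15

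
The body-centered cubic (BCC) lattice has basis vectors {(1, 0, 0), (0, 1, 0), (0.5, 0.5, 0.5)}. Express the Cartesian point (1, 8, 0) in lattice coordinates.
b₁ + 8b₂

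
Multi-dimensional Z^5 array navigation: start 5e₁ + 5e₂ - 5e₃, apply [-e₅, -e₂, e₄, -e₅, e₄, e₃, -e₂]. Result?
(5, 3, -4, 2, -2)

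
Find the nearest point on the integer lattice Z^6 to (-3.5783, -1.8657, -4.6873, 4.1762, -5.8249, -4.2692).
(-4, -2, -5, 4, -6, -4)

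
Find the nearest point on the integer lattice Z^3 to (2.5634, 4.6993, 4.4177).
(3, 5, 4)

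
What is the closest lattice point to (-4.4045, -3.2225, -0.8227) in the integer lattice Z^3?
(-4, -3, -1)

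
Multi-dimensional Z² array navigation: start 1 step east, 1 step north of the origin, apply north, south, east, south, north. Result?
(2, 1)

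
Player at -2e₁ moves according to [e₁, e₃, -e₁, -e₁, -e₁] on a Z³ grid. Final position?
(-4, 0, 1)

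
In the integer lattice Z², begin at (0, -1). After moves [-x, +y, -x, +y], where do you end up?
(-2, 1)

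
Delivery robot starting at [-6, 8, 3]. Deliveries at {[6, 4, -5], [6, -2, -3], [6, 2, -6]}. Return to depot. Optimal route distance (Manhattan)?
62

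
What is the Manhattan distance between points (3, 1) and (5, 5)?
6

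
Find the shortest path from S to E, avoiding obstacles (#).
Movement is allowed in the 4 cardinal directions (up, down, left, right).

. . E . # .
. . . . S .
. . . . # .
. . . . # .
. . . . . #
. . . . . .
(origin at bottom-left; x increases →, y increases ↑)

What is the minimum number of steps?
3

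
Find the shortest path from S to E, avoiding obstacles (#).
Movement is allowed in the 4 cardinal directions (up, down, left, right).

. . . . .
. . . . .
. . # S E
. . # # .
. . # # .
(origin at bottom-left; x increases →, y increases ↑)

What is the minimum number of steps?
1
(one shortest path: (3, 2) → (4, 2))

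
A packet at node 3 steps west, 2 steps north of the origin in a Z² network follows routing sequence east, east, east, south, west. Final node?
(-1, 1)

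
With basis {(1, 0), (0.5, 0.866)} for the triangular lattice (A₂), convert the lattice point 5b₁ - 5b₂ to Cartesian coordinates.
(2.5, -4.33)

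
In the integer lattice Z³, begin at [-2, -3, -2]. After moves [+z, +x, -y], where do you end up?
(-1, -4, -1)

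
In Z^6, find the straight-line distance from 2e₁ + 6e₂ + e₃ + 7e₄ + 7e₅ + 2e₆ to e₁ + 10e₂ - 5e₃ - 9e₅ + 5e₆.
19.1572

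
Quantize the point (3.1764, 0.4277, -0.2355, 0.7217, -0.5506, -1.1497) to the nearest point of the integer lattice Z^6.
(3, 0, 0, 1, -1, -1)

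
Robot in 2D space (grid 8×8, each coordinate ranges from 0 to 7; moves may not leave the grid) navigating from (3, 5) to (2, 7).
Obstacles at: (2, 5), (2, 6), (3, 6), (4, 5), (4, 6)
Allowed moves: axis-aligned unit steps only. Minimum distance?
7
(one shortest path: (3, 5) → (3, 4) → (2, 4) → (1, 4) → (1, 5) → (1, 6) → (1, 7) → (2, 7))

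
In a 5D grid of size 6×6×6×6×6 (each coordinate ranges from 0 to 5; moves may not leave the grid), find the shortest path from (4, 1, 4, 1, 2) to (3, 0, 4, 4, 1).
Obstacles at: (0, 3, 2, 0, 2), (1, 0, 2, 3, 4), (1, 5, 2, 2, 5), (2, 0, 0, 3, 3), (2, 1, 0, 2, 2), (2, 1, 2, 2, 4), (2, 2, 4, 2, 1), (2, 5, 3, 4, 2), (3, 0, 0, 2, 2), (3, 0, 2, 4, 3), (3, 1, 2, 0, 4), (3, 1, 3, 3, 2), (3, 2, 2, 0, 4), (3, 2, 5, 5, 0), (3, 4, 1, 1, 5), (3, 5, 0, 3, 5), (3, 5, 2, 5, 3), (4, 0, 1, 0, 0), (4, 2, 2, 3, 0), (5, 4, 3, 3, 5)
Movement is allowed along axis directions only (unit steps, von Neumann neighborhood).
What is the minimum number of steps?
6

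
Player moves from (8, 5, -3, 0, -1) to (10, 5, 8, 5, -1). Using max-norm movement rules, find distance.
11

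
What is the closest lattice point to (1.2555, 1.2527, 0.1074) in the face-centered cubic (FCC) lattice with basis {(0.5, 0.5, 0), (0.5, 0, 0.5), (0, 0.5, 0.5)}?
(1.5, 1.5, 0)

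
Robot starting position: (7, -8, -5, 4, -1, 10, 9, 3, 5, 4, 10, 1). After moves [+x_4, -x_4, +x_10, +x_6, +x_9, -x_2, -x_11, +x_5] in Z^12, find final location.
(7, -9, -5, 4, 0, 11, 9, 3, 6, 5, 9, 1)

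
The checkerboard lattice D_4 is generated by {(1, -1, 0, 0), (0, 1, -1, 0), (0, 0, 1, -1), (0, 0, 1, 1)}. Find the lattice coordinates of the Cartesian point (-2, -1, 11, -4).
-2b₁ - 3b₂ + 6b₃ + 2b₄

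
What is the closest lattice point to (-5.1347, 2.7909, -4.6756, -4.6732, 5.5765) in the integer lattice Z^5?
(-5, 3, -5, -5, 6)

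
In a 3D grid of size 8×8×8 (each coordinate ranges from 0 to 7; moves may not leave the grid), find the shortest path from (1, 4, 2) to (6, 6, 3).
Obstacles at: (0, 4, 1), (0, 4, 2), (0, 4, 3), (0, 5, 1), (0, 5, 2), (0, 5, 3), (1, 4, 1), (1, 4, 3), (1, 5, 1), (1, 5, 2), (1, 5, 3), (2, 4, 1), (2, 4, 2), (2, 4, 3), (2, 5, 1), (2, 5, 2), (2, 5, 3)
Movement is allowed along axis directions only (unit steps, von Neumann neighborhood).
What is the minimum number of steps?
10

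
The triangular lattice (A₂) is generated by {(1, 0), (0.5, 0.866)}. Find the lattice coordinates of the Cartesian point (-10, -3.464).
-8b₁ - 4b₂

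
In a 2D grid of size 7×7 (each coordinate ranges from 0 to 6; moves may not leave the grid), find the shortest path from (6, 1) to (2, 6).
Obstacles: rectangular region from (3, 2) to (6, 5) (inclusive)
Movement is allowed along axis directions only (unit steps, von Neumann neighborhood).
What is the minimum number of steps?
9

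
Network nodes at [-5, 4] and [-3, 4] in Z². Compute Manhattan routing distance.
2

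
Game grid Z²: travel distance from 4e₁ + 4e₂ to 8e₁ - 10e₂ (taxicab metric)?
18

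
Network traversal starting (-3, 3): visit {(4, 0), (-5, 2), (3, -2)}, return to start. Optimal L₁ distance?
28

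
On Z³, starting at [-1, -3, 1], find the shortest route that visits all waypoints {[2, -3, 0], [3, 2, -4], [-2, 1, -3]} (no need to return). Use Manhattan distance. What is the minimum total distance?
21
(one optimal route: (-1, -3, 1) → (2, -3, 0) → (3, 2, -4) → (-2, 1, -3))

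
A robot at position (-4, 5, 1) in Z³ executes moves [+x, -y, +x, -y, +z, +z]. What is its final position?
(-2, 3, 3)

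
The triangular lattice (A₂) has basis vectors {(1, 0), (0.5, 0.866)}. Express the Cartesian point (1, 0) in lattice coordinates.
b₁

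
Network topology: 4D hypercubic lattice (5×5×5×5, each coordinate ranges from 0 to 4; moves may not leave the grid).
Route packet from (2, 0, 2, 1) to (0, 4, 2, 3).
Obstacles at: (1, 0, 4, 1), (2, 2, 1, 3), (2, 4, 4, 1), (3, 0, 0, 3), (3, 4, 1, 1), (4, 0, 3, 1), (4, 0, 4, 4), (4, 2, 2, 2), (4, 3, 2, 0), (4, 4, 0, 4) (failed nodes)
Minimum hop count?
8
(one shortest path: (2, 0, 2, 1) → (1, 0, 2, 1) → (0, 0, 2, 1) → (0, 1, 2, 1) → (0, 2, 2, 1) → (0, 3, 2, 1) → (0, 4, 2, 1) → (0, 4, 2, 2) → (0, 4, 2, 3))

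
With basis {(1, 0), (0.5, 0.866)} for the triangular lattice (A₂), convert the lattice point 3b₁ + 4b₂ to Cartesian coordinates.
(5, 3.464)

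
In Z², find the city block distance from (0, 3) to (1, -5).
9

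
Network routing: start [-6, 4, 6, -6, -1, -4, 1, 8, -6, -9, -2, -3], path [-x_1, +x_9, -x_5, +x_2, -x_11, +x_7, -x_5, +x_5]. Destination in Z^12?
(-7, 5, 6, -6, -2, -4, 2, 8, -5, -9, -3, -3)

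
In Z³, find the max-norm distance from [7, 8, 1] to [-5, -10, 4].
18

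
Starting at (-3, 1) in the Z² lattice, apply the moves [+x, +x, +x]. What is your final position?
(0, 1)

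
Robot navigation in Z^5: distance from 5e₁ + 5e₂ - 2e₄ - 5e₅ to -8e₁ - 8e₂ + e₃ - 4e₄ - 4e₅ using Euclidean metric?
18.5472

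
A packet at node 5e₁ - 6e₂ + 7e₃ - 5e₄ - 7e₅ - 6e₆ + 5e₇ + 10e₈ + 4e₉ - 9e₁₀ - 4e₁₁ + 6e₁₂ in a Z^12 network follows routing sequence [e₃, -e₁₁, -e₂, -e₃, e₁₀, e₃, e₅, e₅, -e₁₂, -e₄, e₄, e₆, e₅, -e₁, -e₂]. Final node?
(4, -8, 8, -5, -4, -5, 5, 10, 4, -8, -5, 5)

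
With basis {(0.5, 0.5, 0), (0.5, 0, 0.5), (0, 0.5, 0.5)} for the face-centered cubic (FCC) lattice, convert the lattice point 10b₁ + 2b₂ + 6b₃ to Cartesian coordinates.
(6, 8, 4)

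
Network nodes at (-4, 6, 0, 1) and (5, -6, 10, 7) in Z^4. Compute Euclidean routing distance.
19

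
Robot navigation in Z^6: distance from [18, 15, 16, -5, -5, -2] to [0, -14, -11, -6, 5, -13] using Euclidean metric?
46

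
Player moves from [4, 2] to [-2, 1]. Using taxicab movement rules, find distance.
7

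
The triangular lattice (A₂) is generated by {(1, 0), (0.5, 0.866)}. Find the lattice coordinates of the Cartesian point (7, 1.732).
6b₁ + 2b₂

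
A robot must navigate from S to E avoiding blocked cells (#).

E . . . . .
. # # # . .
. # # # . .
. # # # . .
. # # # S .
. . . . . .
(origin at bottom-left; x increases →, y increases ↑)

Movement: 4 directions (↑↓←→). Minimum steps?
8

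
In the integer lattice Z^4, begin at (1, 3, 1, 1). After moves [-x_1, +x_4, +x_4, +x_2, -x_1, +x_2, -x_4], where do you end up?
(-1, 5, 1, 2)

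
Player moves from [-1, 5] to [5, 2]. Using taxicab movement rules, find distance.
9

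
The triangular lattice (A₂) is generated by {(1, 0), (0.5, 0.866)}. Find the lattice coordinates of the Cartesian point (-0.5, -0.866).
-b₂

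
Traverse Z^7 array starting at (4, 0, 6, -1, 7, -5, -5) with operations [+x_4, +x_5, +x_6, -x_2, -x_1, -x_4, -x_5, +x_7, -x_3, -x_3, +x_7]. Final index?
(3, -1, 4, -1, 7, -4, -3)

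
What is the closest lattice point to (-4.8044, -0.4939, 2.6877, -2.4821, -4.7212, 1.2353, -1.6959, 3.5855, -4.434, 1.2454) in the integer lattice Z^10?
(-5, 0, 3, -2, -5, 1, -2, 4, -4, 1)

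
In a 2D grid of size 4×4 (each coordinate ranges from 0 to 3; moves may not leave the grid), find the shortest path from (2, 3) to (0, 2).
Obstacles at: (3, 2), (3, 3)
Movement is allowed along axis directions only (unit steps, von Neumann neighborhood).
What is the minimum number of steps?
3
(one shortest path: (2, 3) → (1, 3) → (0, 3) → (0, 2))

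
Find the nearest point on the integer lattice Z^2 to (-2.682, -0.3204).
(-3, 0)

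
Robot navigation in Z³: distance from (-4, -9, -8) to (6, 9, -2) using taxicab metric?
34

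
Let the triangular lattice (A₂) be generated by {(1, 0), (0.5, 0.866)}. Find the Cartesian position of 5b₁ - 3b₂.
(3.5, -2.598)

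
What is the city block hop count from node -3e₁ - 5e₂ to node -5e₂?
3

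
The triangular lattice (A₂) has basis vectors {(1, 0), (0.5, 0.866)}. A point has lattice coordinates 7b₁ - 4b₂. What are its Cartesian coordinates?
(5, -3.464)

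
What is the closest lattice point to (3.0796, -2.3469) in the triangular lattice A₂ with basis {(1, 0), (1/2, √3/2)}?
(3.5, -2.598)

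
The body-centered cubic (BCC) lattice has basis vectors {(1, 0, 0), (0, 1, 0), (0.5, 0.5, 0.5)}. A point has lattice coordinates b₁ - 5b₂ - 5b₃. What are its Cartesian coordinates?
(-1.5, -7.5, -2.5)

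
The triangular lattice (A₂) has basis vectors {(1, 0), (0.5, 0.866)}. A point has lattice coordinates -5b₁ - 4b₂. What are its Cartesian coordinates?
(-7, -3.464)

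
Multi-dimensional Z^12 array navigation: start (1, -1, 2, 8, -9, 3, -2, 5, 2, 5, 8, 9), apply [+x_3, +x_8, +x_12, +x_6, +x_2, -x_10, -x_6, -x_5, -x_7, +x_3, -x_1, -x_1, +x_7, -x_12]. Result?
(-1, 0, 4, 8, -10, 3, -2, 6, 2, 4, 8, 9)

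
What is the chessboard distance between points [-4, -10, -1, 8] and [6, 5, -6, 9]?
15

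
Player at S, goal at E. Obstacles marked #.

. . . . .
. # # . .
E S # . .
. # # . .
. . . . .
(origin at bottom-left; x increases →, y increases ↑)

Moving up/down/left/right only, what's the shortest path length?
1
(one shortest path: (1, 2) → (0, 2))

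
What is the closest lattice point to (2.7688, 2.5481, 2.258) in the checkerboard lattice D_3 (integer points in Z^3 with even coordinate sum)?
(3, 3, 2)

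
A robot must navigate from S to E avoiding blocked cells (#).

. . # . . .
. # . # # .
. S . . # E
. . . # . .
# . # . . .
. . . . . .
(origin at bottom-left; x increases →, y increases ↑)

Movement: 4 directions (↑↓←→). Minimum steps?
10
(one shortest path: (1, 3) → (1, 2) → (1, 1) → (1, 0) → (2, 0) → (3, 0) → (4, 0) → (5, 0) → (5, 1) → (5, 2) → (5, 3))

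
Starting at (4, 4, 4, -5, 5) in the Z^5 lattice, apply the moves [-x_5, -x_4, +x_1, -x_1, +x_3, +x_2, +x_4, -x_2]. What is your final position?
(4, 4, 5, -5, 4)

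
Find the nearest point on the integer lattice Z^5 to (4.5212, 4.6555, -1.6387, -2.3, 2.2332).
(5, 5, -2, -2, 2)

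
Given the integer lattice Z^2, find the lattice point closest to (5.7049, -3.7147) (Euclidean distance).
(6, -4)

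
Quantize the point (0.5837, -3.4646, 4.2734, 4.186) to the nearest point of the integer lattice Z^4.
(1, -3, 4, 4)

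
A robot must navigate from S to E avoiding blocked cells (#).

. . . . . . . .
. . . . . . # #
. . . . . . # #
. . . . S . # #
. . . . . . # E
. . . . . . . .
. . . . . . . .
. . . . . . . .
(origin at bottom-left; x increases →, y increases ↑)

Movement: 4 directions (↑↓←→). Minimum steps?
6
(one shortest path: (4, 4) → (5, 4) → (5, 3) → (5, 2) → (6, 2) → (7, 2) → (7, 3))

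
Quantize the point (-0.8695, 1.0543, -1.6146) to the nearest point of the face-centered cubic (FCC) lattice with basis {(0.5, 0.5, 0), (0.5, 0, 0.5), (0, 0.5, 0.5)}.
(-0.5, 1, -1.5)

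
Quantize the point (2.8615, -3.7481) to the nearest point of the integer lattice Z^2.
(3, -4)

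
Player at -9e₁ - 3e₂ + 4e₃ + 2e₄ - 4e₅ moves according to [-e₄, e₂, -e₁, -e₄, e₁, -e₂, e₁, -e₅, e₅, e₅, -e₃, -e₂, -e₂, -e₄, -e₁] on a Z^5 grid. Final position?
(-9, -5, 3, -1, -3)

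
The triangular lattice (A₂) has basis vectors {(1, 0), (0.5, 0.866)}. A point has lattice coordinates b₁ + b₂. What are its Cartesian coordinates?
(1.5, 0.866)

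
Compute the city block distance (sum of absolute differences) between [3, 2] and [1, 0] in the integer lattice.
4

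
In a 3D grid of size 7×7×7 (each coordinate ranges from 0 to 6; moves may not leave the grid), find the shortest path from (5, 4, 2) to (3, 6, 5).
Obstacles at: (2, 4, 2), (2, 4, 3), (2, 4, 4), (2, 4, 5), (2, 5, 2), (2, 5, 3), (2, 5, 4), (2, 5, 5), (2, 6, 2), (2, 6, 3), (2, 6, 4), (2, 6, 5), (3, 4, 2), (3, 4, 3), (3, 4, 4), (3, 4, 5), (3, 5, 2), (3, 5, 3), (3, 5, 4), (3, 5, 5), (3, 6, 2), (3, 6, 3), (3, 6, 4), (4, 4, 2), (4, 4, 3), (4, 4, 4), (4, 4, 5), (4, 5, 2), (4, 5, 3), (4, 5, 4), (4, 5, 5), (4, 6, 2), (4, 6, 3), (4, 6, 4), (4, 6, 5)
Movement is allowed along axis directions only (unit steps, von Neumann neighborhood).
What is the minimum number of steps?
9
(one shortest path: (5, 4, 2) → (5, 5, 2) → (5, 6, 2) → (5, 6, 3) → (5, 6, 4) → (5, 6, 5) → (5, 6, 6) → (4, 6, 6) → (3, 6, 6) → (3, 6, 5))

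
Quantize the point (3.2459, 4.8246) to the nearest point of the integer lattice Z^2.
(3, 5)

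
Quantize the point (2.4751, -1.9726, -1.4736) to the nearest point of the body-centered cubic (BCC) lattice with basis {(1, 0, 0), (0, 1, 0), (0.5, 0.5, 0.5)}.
(2.5, -1.5, -1.5)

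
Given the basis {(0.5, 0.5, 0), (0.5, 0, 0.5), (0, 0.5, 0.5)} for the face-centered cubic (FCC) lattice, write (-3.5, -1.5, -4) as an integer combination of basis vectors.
-b₁ - 6b₂ - 2b₃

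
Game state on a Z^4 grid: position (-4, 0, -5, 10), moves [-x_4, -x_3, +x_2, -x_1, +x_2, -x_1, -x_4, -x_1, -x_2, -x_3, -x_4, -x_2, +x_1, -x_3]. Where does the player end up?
(-6, 0, -8, 7)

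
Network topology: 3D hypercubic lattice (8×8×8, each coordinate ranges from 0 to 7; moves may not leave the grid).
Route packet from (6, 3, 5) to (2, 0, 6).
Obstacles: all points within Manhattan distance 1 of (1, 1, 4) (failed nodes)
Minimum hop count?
8
(one shortest path: (6, 3, 5) → (5, 3, 5) → (4, 3, 5) → (3, 3, 5) → (2, 3, 5) → (2, 2, 5) → (2, 1, 5) → (2, 0, 5) → (2, 0, 6))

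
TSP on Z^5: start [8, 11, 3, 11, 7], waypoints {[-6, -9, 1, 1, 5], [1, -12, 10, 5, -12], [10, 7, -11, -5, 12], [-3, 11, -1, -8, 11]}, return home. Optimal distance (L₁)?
214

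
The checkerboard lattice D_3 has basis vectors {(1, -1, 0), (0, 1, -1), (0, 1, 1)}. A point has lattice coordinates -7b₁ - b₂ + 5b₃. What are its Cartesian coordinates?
(-7, 11, 6)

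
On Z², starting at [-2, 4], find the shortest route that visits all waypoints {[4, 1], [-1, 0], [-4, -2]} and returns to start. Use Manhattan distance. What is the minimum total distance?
28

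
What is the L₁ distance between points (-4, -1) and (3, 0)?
8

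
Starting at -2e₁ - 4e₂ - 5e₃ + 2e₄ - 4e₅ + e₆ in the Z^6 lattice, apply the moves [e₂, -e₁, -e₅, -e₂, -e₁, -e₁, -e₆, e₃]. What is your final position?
(-5, -4, -4, 2, -5, 0)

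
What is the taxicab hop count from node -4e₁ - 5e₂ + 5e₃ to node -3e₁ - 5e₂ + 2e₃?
4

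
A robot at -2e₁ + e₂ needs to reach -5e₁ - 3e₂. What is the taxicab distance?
7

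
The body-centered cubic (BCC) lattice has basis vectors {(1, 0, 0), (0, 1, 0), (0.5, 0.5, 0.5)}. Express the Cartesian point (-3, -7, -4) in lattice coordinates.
b₁ - 3b₂ - 8b₃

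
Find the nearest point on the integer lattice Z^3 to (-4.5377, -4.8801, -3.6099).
(-5, -5, -4)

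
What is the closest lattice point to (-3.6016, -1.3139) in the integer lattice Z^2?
(-4, -1)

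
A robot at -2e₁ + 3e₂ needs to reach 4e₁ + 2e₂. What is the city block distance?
7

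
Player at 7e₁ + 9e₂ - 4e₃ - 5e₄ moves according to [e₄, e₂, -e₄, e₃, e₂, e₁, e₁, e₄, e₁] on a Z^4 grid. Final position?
(10, 11, -3, -4)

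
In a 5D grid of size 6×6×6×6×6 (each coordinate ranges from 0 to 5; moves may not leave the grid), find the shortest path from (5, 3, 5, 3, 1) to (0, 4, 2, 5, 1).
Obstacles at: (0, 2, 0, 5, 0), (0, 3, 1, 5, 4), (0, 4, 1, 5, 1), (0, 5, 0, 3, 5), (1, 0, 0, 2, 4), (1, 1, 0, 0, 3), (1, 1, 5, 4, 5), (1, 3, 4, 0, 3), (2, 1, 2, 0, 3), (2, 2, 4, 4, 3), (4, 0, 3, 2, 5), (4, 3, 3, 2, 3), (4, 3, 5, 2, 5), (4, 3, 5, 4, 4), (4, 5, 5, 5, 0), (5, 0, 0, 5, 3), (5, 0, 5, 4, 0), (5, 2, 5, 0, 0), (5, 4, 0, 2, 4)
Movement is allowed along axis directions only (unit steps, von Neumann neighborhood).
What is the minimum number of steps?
11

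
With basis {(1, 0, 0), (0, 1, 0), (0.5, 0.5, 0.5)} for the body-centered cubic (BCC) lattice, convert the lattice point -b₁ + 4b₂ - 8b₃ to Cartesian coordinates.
(-5, 0, -4)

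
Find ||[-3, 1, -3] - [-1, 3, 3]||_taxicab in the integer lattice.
10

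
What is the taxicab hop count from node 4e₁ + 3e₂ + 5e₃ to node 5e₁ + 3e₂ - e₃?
7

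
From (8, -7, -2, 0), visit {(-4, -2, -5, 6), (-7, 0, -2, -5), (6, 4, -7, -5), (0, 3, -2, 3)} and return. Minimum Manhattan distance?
100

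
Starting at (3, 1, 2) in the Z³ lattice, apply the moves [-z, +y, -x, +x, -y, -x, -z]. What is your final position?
(2, 1, 0)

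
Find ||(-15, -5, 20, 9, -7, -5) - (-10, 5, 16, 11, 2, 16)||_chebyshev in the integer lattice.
21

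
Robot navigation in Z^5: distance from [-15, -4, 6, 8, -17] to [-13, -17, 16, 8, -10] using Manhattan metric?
32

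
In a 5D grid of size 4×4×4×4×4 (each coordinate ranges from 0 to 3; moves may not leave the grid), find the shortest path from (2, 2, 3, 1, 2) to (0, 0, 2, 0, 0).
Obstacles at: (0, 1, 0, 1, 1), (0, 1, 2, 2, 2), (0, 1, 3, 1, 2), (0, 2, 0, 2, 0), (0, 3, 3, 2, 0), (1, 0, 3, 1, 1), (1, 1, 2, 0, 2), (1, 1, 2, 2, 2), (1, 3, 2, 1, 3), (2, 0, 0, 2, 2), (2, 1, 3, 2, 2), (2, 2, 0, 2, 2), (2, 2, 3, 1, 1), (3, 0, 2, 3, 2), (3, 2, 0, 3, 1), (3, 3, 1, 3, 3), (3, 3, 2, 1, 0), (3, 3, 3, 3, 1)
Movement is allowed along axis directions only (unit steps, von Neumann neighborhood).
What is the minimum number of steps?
8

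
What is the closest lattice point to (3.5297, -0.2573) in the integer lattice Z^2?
(4, 0)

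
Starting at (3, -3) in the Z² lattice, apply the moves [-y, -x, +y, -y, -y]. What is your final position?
(2, -5)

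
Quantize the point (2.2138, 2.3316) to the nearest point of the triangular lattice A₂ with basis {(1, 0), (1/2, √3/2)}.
(2.5, 2.598)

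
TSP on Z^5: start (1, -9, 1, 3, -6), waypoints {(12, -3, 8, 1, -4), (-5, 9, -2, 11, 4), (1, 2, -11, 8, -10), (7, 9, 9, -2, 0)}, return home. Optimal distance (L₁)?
164
(one optimal route: (1, -9, 1, 3, -6) → (12, -3, 8, 1, -4) → (7, 9, 9, -2, 0) → (-5, 9, -2, 11, 4) → (1, 2, -11, 8, -10) → (1, -9, 1, 3, -6))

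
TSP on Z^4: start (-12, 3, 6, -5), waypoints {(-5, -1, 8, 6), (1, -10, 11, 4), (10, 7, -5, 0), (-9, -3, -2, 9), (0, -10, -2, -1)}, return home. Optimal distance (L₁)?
162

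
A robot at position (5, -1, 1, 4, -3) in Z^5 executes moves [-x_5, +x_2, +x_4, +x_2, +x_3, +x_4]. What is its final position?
(5, 1, 2, 6, -4)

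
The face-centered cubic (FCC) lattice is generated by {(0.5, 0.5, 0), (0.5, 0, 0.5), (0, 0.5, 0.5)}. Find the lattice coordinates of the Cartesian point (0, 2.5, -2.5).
5b₁ - 5b₂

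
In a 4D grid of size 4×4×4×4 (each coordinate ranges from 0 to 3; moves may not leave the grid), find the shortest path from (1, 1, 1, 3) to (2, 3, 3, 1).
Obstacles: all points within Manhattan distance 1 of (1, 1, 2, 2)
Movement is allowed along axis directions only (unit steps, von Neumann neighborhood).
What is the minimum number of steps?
7
(one shortest path: (1, 1, 1, 3) → (2, 1, 1, 3) → (2, 2, 1, 3) → (2, 3, 1, 3) → (2, 3, 2, 3) → (2, 3, 3, 3) → (2, 3, 3, 2) → (2, 3, 3, 1))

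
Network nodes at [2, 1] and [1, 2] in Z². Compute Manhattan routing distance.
2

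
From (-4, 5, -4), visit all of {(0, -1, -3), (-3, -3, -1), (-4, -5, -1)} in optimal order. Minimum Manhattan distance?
21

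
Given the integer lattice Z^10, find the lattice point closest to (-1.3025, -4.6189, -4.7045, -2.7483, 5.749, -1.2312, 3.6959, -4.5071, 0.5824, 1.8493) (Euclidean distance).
(-1, -5, -5, -3, 6, -1, 4, -5, 1, 2)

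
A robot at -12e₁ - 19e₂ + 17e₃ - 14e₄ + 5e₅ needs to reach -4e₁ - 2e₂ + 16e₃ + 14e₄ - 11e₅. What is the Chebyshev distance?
28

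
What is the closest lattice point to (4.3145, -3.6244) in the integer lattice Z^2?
(4, -4)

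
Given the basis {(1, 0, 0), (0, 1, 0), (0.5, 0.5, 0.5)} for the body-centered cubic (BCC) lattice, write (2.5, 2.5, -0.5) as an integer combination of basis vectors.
3b₁ + 3b₂ - b₃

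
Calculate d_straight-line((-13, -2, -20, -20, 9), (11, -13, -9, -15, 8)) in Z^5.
29.0517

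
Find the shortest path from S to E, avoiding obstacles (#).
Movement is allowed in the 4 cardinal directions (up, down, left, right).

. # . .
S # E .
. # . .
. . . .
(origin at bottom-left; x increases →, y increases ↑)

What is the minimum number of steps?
6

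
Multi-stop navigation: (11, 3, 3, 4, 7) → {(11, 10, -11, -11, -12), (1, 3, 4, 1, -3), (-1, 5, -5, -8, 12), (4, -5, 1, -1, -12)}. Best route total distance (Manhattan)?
143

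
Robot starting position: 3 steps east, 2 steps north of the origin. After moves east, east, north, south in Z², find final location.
(5, 2)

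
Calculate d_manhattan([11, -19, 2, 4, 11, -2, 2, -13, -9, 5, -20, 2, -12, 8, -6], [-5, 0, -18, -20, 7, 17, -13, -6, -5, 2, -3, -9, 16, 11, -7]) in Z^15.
191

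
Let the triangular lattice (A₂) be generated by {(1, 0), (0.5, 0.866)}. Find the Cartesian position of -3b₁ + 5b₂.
(-0.5, 4.33)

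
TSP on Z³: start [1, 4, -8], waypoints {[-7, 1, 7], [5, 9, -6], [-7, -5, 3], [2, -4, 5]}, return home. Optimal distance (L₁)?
86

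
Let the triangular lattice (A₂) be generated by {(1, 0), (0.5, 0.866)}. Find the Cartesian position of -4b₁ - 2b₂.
(-5, -1.732)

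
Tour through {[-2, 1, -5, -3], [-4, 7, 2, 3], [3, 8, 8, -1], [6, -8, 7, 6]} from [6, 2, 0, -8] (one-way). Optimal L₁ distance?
85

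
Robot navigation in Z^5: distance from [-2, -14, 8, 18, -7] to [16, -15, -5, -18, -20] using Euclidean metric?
44.2606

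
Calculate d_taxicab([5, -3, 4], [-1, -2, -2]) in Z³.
13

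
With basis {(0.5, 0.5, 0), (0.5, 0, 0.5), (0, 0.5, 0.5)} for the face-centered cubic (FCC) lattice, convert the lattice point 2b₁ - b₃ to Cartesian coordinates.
(1, 0.5, -0.5)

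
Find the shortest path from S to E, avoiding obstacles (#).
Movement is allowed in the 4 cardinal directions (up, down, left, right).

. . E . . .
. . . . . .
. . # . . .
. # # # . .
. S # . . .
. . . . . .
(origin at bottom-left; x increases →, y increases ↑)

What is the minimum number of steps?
7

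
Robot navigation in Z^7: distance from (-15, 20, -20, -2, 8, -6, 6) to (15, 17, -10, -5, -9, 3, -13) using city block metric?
91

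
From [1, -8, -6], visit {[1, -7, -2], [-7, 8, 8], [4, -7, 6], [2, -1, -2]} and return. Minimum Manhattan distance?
84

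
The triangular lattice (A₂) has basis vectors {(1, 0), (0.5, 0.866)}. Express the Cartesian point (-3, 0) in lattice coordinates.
-3b₁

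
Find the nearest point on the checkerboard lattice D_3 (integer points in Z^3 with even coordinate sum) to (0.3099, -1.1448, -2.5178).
(0, -1, -3)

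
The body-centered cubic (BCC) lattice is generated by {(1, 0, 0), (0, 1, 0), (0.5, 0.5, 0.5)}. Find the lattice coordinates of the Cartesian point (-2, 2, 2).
-4b₁ + 4b₃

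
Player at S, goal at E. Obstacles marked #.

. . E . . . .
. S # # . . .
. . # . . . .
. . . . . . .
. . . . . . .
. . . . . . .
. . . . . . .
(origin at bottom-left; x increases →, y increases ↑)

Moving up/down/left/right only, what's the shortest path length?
2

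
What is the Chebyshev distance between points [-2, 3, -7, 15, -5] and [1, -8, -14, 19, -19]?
14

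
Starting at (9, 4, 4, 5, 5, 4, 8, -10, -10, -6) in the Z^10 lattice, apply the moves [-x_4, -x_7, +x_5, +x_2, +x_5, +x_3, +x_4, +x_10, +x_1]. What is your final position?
(10, 5, 5, 5, 7, 4, 7, -10, -10, -5)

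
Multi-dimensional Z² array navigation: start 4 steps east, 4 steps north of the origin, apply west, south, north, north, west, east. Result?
(3, 5)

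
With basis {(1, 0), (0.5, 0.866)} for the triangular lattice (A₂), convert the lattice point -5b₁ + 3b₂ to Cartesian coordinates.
(-3.5, 2.598)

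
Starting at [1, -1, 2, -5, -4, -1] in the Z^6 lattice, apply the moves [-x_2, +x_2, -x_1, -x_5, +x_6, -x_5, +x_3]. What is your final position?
(0, -1, 3, -5, -6, 0)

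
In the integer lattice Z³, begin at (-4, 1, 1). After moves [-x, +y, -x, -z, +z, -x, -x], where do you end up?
(-8, 2, 1)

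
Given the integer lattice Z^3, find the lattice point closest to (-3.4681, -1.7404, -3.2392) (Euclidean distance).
(-3, -2, -3)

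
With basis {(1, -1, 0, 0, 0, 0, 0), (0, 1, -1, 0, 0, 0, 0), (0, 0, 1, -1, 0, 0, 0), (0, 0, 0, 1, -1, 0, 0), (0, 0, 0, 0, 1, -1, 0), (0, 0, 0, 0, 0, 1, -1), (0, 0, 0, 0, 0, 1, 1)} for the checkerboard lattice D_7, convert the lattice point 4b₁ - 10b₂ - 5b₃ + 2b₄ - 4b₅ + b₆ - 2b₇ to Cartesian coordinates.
(4, -14, 5, 7, -6, 3, -3)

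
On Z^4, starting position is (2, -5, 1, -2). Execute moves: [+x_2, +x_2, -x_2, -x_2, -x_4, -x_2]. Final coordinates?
(2, -6, 1, -3)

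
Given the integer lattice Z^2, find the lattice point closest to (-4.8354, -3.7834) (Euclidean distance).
(-5, -4)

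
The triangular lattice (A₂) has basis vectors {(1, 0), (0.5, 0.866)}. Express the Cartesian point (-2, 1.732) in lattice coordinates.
-3b₁ + 2b₂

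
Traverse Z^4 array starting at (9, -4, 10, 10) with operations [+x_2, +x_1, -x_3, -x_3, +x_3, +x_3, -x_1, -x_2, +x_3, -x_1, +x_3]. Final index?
(8, -4, 12, 10)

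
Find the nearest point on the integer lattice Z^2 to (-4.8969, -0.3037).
(-5, 0)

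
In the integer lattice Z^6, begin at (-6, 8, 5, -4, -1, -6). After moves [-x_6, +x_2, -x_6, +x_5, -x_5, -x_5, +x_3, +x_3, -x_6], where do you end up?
(-6, 9, 7, -4, -2, -9)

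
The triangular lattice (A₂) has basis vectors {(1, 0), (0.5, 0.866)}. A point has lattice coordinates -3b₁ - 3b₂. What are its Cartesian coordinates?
(-4.5, -2.598)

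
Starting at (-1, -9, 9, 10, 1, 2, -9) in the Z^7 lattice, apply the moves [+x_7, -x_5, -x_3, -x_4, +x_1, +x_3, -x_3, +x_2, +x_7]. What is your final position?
(0, -8, 8, 9, 0, 2, -7)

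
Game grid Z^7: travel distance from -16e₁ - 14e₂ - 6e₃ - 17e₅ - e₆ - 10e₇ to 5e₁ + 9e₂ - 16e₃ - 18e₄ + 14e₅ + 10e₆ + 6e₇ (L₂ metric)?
52.2685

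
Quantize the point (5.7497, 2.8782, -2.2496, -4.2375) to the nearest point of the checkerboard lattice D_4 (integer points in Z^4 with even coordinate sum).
(5, 3, -2, -4)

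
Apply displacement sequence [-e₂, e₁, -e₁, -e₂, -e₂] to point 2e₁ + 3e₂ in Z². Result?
(2, 0)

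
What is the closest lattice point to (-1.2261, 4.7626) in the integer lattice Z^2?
(-1, 5)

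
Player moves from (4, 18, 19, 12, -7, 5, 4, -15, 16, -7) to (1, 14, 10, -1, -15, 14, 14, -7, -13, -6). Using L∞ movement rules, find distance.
29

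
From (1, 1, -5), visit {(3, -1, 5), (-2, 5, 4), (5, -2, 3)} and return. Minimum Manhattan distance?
48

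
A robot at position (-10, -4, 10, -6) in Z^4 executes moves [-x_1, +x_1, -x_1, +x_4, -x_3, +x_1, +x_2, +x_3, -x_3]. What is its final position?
(-10, -3, 9, -5)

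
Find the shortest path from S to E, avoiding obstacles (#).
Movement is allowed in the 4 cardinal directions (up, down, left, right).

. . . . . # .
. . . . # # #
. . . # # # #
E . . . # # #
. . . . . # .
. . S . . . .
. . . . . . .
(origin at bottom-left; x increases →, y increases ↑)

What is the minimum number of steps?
4
(one shortest path: (2, 1) → (1, 1) → (0, 1) → (0, 2) → (0, 3))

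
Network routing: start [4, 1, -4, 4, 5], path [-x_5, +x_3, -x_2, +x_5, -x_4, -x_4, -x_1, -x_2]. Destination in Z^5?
(3, -1, -3, 2, 5)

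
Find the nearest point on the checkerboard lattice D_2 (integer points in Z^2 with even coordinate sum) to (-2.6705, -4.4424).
(-3, -5)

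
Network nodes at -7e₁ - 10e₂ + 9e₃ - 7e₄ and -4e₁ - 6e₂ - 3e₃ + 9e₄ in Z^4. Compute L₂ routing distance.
20.6155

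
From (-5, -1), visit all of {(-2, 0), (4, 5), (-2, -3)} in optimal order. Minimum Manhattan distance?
19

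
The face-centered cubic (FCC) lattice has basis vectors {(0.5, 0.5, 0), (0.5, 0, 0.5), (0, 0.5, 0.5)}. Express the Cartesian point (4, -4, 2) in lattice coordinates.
-2b₁ + 10b₂ - 6b₃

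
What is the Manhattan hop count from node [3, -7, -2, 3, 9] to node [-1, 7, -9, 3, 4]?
30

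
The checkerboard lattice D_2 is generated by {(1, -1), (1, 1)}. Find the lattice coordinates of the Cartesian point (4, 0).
2b₁ + 2b₂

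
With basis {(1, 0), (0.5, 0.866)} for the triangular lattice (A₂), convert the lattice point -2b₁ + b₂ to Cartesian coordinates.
(-1.5, 0.866)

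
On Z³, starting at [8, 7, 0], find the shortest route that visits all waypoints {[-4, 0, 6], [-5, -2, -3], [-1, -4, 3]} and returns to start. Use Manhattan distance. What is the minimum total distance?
70
(one optimal route: (8, 7, 0) → (-5, -2, -3) → (-4, 0, 6) → (-1, -4, 3) → (8, 7, 0))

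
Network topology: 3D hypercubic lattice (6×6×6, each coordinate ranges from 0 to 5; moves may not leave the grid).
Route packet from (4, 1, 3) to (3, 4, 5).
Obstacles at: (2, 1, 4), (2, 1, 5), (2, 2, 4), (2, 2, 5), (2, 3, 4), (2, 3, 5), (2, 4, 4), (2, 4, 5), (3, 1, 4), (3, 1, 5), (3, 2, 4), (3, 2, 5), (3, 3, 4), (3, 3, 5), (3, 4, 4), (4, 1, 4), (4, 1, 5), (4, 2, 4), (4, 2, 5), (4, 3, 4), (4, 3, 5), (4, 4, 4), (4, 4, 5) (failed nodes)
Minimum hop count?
8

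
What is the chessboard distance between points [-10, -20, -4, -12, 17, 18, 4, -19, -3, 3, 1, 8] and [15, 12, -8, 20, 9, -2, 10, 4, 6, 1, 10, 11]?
32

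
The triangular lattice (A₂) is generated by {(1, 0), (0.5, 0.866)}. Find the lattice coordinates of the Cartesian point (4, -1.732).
5b₁ - 2b₂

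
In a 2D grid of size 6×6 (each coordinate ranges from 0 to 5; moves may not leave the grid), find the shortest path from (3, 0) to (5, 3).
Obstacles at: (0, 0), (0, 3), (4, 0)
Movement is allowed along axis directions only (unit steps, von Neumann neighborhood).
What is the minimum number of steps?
5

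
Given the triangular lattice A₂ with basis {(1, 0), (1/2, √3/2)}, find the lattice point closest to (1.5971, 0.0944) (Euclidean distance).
(2, 0)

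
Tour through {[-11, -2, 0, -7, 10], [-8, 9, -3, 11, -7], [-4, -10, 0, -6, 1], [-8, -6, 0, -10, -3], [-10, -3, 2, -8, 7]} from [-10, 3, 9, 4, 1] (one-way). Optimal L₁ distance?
123
(one optimal route: (-10, 3, 9, 4, 1) → (-10, -3, 2, -8, 7) → (-11, -2, 0, -7, 10) → (-4, -10, 0, -6, 1) → (-8, -6, 0, -10, -3) → (-8, 9, -3, 11, -7))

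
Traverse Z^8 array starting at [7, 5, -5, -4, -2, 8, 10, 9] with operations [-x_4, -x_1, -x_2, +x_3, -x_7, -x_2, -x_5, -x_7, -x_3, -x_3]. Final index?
(6, 3, -6, -5, -3, 8, 8, 9)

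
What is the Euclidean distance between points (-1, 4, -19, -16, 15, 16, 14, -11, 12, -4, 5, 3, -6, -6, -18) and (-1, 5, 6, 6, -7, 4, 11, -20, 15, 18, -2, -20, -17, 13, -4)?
59.808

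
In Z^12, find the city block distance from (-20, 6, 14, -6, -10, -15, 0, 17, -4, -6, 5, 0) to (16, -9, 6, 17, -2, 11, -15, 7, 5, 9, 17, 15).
192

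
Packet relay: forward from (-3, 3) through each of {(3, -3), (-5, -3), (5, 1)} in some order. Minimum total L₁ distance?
22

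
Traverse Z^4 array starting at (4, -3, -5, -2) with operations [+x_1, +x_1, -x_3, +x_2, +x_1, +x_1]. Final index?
(8, -2, -6, -2)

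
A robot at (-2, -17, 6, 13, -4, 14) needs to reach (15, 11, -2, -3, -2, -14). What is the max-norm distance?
28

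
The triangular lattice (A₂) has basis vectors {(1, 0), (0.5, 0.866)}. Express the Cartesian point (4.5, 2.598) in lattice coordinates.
3b₁ + 3b₂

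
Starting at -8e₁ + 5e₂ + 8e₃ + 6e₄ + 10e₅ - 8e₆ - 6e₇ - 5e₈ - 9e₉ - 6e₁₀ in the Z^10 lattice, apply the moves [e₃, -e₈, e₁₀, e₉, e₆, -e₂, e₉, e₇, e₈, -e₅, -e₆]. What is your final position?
(-8, 4, 9, 6, 9, -8, -5, -5, -7, -5)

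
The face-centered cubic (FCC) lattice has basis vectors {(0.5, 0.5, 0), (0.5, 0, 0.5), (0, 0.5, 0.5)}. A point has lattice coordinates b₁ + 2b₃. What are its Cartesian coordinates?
(0.5, 1.5, 1)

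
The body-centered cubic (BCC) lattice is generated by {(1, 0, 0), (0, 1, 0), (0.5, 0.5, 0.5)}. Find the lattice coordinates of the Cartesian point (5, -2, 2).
3b₁ - 4b₂ + 4b₃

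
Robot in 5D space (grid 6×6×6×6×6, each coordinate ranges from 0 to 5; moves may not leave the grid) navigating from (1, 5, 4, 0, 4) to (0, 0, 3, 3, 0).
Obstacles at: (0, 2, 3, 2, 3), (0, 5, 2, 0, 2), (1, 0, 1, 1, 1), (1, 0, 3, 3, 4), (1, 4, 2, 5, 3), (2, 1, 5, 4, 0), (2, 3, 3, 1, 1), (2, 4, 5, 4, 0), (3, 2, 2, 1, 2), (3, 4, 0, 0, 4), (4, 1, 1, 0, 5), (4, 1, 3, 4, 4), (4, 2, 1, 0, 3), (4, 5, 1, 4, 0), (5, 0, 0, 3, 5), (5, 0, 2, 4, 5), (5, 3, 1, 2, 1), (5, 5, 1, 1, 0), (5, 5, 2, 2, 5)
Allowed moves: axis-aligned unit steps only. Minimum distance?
14
(one shortest path: (1, 5, 4, 0, 4) → (0, 5, 4, 0, 4) → (0, 4, 4, 0, 4) → (0, 3, 4, 0, 4) → (0, 2, 4, 0, 4) → (0, 1, 4, 0, 4) → (0, 0, 4, 0, 4) → (0, 0, 3, 0, 4) → (0, 0, 3, 1, 4) → (0, 0, 3, 2, 4) → (0, 0, 3, 3, 4) → (0, 0, 3, 3, 3) → (0, 0, 3, 3, 2) → (0, 0, 3, 3, 1) → (0, 0, 3, 3, 0))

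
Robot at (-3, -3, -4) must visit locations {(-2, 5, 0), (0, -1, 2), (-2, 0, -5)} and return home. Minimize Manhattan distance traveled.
36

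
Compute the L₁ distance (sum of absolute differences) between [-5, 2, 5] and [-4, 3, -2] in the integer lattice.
9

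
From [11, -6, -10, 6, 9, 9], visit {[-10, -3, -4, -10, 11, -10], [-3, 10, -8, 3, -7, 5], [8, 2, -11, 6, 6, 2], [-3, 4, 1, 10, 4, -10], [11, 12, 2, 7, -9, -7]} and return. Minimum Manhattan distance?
262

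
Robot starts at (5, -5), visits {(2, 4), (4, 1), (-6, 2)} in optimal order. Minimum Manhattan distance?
22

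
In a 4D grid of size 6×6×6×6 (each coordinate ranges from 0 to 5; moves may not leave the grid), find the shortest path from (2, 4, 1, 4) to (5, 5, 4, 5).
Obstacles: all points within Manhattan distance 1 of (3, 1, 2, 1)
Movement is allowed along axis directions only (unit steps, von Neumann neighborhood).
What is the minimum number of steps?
8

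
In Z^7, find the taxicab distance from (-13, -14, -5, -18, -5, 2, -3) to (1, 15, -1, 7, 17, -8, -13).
114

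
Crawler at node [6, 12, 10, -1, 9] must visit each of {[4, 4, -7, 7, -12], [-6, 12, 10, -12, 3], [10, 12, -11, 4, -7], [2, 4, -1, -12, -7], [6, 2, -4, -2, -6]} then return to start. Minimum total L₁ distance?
180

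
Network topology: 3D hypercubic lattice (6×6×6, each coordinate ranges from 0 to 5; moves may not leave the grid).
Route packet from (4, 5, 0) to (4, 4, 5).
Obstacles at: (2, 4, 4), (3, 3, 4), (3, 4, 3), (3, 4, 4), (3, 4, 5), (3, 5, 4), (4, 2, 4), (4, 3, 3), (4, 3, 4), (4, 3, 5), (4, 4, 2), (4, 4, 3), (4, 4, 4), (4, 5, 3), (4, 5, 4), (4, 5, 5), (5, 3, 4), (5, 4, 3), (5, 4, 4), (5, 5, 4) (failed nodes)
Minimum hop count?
12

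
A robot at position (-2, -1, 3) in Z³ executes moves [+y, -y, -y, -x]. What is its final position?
(-3, -2, 3)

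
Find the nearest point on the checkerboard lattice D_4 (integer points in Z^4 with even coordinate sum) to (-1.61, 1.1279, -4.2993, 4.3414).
(-1, 1, -4, 4)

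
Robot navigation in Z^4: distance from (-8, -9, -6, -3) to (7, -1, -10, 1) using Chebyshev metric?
15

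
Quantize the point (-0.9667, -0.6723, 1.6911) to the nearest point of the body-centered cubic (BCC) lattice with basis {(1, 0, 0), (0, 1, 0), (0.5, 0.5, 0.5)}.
(-1, -1, 2)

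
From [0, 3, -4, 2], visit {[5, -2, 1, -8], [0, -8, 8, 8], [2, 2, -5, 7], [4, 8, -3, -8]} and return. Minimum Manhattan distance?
104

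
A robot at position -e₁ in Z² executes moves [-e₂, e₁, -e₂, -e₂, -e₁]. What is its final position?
(-1, -3)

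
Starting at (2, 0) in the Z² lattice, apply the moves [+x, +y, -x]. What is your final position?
(2, 1)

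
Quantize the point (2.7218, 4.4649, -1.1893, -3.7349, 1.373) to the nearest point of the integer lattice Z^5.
(3, 4, -1, -4, 1)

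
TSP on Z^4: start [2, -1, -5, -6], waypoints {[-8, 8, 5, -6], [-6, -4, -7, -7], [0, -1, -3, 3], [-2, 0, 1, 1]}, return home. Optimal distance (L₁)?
88
(one optimal route: (2, -1, -5, -6) → (-6, -4, -7, -7) → (-8, 8, 5, -6) → (-2, 0, 1, 1) → (0, -1, -3, 3) → (2, -1, -5, -6))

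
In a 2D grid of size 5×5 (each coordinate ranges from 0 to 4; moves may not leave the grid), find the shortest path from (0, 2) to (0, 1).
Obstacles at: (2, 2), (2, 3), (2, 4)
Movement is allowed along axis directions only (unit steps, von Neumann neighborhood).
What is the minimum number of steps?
1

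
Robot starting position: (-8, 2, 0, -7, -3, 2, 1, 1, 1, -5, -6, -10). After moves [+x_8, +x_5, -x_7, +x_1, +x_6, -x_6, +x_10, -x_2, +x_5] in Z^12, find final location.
(-7, 1, 0, -7, -1, 2, 0, 2, 1, -4, -6, -10)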